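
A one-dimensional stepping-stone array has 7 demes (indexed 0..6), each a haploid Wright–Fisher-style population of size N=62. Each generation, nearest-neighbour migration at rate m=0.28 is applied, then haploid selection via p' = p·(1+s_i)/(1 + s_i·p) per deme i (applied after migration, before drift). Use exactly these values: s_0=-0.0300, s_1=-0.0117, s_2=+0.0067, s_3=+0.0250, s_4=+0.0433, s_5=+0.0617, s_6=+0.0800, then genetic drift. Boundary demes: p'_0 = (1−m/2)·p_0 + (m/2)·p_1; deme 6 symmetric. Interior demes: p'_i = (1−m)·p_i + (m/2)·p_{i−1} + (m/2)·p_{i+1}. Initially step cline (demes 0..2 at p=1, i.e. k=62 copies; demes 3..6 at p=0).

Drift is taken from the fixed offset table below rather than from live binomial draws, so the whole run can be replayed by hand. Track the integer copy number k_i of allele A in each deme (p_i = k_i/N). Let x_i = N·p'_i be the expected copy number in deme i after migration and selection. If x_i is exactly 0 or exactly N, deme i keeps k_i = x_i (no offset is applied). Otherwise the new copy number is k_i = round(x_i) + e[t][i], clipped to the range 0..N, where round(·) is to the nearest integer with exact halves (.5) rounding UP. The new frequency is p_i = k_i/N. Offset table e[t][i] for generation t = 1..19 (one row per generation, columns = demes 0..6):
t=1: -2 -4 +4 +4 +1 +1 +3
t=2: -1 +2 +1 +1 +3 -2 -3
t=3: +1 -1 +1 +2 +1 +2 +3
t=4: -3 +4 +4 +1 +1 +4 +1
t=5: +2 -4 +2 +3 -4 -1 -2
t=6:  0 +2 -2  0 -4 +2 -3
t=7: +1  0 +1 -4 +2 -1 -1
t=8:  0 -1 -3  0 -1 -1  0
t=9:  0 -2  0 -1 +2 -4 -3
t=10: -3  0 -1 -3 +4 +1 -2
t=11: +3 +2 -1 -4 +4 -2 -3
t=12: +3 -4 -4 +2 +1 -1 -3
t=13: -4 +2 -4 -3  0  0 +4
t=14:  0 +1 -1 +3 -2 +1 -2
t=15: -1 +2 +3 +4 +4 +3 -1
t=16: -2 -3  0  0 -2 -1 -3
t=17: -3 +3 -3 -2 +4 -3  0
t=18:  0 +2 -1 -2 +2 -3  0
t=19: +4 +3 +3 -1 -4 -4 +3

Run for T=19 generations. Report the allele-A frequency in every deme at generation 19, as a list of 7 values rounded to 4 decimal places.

t=0: k=[62 62 62 0 0 0 0]
t=1: x=[62.0000 62.0000 53.3697 8.8660 0.0000 0.0000 0.0000] k=[62 62 57 13 0 0 0]
t=2: x=[62.0000 61.2918 51.5979 17.6501 1.8964 0.0000 0.0000] k=[62 62 53 19 5 0 0]
t=3: x=[62.0000 60.7254 49.5665 22.1503 6.5026 0.7427 0.0000] k=[62 60 51 24 8 3 0]
t=4: x=[61.7114 58.9864 48.5505 25.9117 9.8872 3.4710 0.4534] k=[59 62 53 27 11 7 1]
t=5: x=[59.3436 60.3007 50.6819 28.7804 13.1129 7.0872 1.9825] k=[61 56 53 32 9 6 0]
t=6: x=[60.2489 56.2186 50.5425 32.1024 12.2103 5.8916 0.9062] k=[60 58 49 32 8 8 0]
t=7: x=[59.6522 56.9658 47.9527 31.4027 11.7586 7.2548 1.2079] k=[61 57 49 27 14 6 0]
t=8: x=[60.3930 56.3801 47.1157 28.6401 15.1807 6.6261 0.9062] k=[60 55 44 29 14 6 1]
t=9: x=[59.2202 54.0790 43.5267 29.3814 15.4668 6.7728 1.8320] k=[59 52 44 28 17 3 0]
t=10: x=[57.9050 51.7598 42.9682 29.0810 17.0999 4.7984 0.4534] k=[55 52 42 26 21 6 0]
t=11: x=[54.3787 50.9133 41.2523 27.9185 20.1726 7.6527 0.9062] k=[57 53 40 24 24 6 0]
t=12: x=[56.2839 51.6388 39.6755 26.6144 22.0789 8.0920 0.9062] k=[59 48 36 29 23 7 0]
t=13: x=[57.3302 47.7311 36.7999 29.5216 22.2004 8.6981 1.0571] k=[53 50 33 27 22 9 5]
t=14: x=[52.3341 47.9123 34.6421 27.5174 21.4710 10.7829 5.9620] k=[52 49 34 31 19 12 4]
t=15: x=[51.3133 47.1877 35.7811 30.1223 20.2741 12.4449 5.4933] k=[50 49 39 34 24 15 4]
t=16: x=[49.5599 47.6104 39.7953 33.6803 24.7677 15.4026 5.9407] k=[48 45 40 34 23 14 3]
t=17: x=[47.2402 44.5729 39.9550 33.6803 23.8995 14.3703 4.8746] k=[44 48 37 32 28 11 5]
t=18: x=[44.1757 45.7593 37.9384 32.5220 26.8232 13.1496 6.2600] k=[44 48 37 31 29 10 6]
t=19: x=[44.1757 45.7593 37.7986 31.9425 27.2657 12.6937 7.0253] k=[48 49 41 31 23 9 10]

[0.7742, 0.7903, 0.6613, 0.5000, 0.3710, 0.1452, 0.1613]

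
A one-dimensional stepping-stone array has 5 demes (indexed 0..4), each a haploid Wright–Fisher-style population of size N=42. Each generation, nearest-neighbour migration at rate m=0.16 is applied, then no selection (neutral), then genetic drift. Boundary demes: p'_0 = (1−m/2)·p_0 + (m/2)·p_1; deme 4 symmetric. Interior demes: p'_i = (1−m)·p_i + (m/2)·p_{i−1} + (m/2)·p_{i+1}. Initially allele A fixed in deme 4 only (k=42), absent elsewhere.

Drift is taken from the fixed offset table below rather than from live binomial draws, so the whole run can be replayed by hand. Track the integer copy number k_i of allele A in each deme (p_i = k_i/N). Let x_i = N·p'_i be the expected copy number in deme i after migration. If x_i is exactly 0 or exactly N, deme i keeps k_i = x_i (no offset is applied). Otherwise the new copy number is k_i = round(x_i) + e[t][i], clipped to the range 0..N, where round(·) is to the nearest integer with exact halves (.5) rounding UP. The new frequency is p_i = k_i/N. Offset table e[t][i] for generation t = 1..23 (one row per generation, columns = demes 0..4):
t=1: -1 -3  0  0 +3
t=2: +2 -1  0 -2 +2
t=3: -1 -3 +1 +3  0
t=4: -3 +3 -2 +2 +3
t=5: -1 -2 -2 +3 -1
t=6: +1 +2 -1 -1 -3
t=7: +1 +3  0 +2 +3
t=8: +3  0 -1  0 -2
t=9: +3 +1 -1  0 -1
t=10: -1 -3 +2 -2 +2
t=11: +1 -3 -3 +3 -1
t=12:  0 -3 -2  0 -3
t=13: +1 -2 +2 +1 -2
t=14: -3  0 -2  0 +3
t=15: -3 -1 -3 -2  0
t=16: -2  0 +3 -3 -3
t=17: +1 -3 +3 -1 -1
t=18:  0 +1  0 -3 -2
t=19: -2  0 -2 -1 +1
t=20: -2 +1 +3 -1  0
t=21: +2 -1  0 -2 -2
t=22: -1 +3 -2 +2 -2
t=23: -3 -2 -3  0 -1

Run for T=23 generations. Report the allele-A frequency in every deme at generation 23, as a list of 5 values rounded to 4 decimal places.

[0.0000, 0.0714, 0.0476, 0.2143, 0.2143]

t=0: k=[0 0 0 0 42]
t=1: x=[0.0000 0.0000 0.0000 3.3600 38.6400] k=[0 0 0 3 42]
t=2: x=[0.0000 0.0000 0.2400 5.8800 38.8800] k=[0 0 0 4 41]
t=3: x=[0.0000 0.0000 0.3200 6.6400 38.0400] k=[0 0 1 10 38]
t=4: x=[0.0000 0.0800 1.6400 11.5200 35.7600] k=[0 3 0 14 39]
t=5: x=[0.2400 2.5200 1.3600 14.8800 37.0000] k=[0 1 0 18 36]
t=6: x=[0.0800 0.8400 1.5200 18.0000 34.5600] k=[1 3 1 17 32]
t=7: x=[1.1600 2.6800 2.4400 16.9200 30.8000] k=[2 6 2 19 34]
t=8: x=[2.3200 5.3600 3.6800 18.8400 32.8000] k=[5 5 3 19 31]
t=9: x=[5.0000 4.8400 4.4400 18.6800 30.0400] k=[8 6 3 19 29]
t=10: x=[7.8400 5.9200 4.5200 18.5200 28.2000] k=[7 3 7 17 30]
t=11: x=[6.6800 3.6400 7.4800 17.2400 28.9600] k=[8 1 4 20 28]
t=12: x=[7.4400 1.8000 5.0400 19.3600 27.3600] k=[7 0 3 19 24]
t=13: x=[6.4400 0.8000 4.0400 18.1200 23.6000] k=[7 0 6 19 22]
t=14: x=[6.4400 1.0400 6.5600 18.2000 21.7600] k=[3 1 5 18 25]
t=15: x=[2.8400 1.4800 5.7200 17.5200 24.4400] k=[0 0 3 16 24]
t=16: x=[0.0000 0.2400 3.8000 15.6000 23.3600] k=[0 0 7 13 20]
t=17: x=[0.0000 0.5600 6.9200 13.0800 19.4400] k=[0 0 10 12 18]
t=18: x=[0.0000 0.8000 9.3600 12.3200 17.5200] k=[0 2 9 9 16]
t=19: x=[0.1600 2.4000 8.4400 9.5600 15.4400] k=[0 2 6 9 16]
t=20: x=[0.1600 2.1600 5.9200 9.3200 15.4400] k=[0 3 9 8 15]
t=21: x=[0.2400 3.2400 8.4400 8.6400 14.4400] k=[2 2 8 7 12]
t=22: x=[2.0000 2.4800 7.4400 7.4800 11.6000] k=[1 5 5 9 10]
t=23: x=[1.3200 4.6800 5.3200 8.7600 9.9200] k=[0 3 2 9 9]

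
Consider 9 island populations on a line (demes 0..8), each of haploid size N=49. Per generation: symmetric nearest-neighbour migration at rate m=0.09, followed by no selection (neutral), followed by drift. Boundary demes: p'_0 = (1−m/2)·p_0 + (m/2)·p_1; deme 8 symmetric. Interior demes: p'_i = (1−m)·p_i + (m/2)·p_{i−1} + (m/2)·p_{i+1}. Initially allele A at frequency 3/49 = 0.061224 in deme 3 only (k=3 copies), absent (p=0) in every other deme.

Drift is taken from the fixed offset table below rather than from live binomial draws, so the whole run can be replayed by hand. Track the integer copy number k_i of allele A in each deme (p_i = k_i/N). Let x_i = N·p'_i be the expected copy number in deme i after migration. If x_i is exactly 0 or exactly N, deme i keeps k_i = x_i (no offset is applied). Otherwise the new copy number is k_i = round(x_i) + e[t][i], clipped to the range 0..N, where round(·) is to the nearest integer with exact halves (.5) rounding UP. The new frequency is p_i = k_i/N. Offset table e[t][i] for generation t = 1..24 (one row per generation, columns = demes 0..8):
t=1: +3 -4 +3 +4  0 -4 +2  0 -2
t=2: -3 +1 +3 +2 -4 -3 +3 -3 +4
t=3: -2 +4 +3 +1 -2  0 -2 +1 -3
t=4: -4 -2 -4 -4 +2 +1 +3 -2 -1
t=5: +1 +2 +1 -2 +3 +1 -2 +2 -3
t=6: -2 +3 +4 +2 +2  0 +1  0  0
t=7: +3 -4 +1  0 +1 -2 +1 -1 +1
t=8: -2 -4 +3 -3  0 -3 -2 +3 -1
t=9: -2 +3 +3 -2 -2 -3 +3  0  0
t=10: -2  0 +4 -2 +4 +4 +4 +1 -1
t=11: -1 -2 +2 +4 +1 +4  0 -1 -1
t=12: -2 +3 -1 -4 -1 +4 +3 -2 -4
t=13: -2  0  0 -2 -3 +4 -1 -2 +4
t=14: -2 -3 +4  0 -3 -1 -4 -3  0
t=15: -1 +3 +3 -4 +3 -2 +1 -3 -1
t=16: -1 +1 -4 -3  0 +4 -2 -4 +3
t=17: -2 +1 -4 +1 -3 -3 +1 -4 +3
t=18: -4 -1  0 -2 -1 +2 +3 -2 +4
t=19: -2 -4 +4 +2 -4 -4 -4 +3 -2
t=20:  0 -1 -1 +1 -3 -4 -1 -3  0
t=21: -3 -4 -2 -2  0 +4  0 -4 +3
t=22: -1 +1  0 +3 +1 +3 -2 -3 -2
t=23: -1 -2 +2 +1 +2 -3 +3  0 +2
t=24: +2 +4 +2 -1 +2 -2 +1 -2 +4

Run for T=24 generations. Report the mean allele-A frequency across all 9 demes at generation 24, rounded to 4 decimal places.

t=0: k=[0 0 0 3 0 0 0 0 0]
t=1: x=[0.0000 0.0000 0.1350 2.7300 0.1350 0.0000 0.0000 0.0000 0.0000] k=[0 0 3 7 0 0 0 0 0]
t=2: x=[0.0000 0.1350 3.0450 6.5050 0.3150 0.0000 0.0000 0.0000 0.0000] k=[0 1 6 9 0 0 0 0 0]
t=3: x=[0.0450 1.1800 5.9100 8.4600 0.4050 0.0000 0.0000 0.0000 0.0000] k=[0 5 9 9 0 0 0 0 0]
t=4: x=[0.2250 4.9550 8.8200 8.5950 0.4050 0.0000 0.0000 0.0000 0.0000] k=[0 3 5 5 2 0 0 0 0]
t=5: x=[0.1350 2.9550 4.9100 4.8650 2.0450 0.0900 0.0000 0.0000 0.0000] k=[1 5 6 3 5 1 0 0 0]
t=6: x=[1.1800 4.8650 5.8200 3.2250 4.7300 1.1350 0.0450 0.0000 0.0000] k=[0 8 10 5 7 1 1 0 0]
t=7: x=[0.3600 7.7300 9.6850 5.3150 6.6400 1.2700 0.9550 0.0450 0.0000] k=[3 4 11 5 8 0 2 0 0]
t=8: x=[3.0450 4.2700 10.4150 5.4050 7.5050 0.4500 1.8200 0.0900 0.0000] k=[1 0 13 2 8 0 0 3 0]
t=9: x=[0.9550 0.6300 11.9200 2.7650 7.3700 0.3600 0.1350 2.7300 0.1350] k=[0 4 15 1 5 0 3 3 0]
t=10: x=[0.1800 4.3150 13.8750 1.8100 4.5950 0.3600 2.8650 2.8650 0.1350] k=[0 4 18 0 9 4 7 4 0]
t=11: x=[0.1800 4.4500 16.5600 1.2150 8.3700 4.3600 6.7300 3.9550 0.1800] k=[0 2 19 5 9 8 7 3 0]
t=12: x=[0.0900 2.6750 17.6050 5.8100 8.7750 8.0000 6.8650 3.0450 0.1350] k=[0 6 17 2 8 12 10 1 0]
t=13: x=[0.2700 6.2250 15.8300 2.9450 7.9100 11.7300 9.6850 1.3600 0.0450] k=[0 6 16 1 5 16 9 0 4]
t=14: x=[0.2700 6.1800 14.8750 1.8550 5.3150 15.1900 8.9100 0.5850 3.8200] k=[0 3 19 2 2 14 5 0 4]
t=15: x=[0.1350 3.5850 17.5150 2.7650 2.5400 13.0550 5.1800 0.4050 3.8200] k=[0 7 21 0 6 11 6 0 3]
t=16: x=[0.3150 7.3150 19.4250 1.2150 5.9550 10.5500 5.9550 0.4050 2.8650] k=[0 8 15 0 6 15 4 0 6]
t=17: x=[0.3600 7.9550 14.0100 0.9450 6.1350 14.1000 4.3150 0.4500 5.7300] k=[0 9 10 2 3 11 5 0 9]
t=18: x=[0.4050 8.6400 9.5950 2.4050 3.3150 10.3700 5.0450 0.6300 8.5950] k=[0 8 10 0 2 12 8 0 13]
t=19: x=[0.3600 7.7300 9.4600 0.5400 2.3600 11.3700 7.8200 0.9450 12.4150] k=[0 4 13 3 0 7 4 4 10]
t=20: x=[0.1800 4.2250 12.1450 3.3150 0.4500 6.5500 4.1350 4.2700 9.7300] k=[0 3 11 4 0 3 3 1 10]
t=21: x=[0.1350 3.2250 10.3250 4.1350 0.3150 2.8650 2.9100 1.4950 9.5950] k=[0 0 8 2 0 7 3 0 13]
t=22: x=[0.0000 0.3600 7.3700 2.1800 0.4050 6.5050 3.0450 0.7200 12.4150] k=[0 1 7 5 1 10 1 0 10]
t=23: x=[0.0450 1.2250 6.6400 4.9100 1.5850 9.1900 1.3600 0.4950 9.5500] k=[0 0 9 6 4 6 4 0 12]
t=24: x=[0.0000 0.4050 8.4600 6.0450 4.1800 5.8200 3.9100 0.7200 11.4600] k=[0 4 10 5 6 4 5 0 15]

0.1111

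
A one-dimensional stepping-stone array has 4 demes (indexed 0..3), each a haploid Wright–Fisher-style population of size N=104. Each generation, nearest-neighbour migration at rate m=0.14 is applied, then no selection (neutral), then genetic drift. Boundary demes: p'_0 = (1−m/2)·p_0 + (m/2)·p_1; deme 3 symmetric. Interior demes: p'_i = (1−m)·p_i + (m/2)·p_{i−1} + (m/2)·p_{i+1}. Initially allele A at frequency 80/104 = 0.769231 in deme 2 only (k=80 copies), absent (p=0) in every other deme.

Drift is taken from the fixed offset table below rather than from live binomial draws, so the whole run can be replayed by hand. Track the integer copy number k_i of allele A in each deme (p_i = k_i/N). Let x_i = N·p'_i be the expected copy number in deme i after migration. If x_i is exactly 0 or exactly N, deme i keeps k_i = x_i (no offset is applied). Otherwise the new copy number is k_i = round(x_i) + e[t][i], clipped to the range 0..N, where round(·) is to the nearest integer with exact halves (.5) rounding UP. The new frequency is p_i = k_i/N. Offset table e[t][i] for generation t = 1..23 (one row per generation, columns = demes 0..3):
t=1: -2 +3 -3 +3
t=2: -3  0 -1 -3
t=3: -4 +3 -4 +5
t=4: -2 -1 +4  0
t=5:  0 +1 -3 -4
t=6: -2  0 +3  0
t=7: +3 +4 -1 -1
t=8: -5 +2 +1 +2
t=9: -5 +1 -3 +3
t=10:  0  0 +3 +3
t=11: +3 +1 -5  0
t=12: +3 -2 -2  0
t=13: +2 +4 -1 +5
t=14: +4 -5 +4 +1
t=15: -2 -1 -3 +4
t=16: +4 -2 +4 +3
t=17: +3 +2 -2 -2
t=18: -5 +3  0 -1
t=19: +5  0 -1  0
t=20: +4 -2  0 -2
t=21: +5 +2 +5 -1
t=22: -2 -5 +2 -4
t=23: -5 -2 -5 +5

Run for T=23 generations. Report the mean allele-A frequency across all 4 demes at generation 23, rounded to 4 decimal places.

t=0: k=[0 0 80 0]
t=1: x=[0.0000 5.6000 68.8000 5.6000] k=[0 9 66 9]
t=2: x=[0.6300 12.3600 58.0200 12.9900] k=[0 12 57 10]
t=3: x=[0.8400 14.3100 50.5600 13.2900] k=[0 17 47 18]
t=4: x=[1.1900 17.9100 42.8700 20.0300] k=[0 17 47 20]
t=5: x=[1.1900 17.9100 43.0100 21.8900] k=[1 19 40 18]
t=6: x=[2.2600 19.2100 36.9900 19.5400] k=[0 19 40 20]
t=7: x=[1.3300 19.1400 37.1300 21.4000] k=[4 23 36 20]
t=8: x=[5.3300 22.5800 33.9700 21.1200] k=[0 25 35 23]
t=9: x=[1.7500 23.9500 33.4600 23.8400] k=[0 25 30 27]
t=10: x=[1.7500 23.6000 29.4400 27.2100] k=[2 24 32 30]
t=11: x=[3.5400 23.0200 31.3000 30.1400] k=[7 24 26 30]
t=12: x=[8.1900 22.9500 26.1400 29.7200] k=[11 21 24 30]
t=13: x=[11.7000 20.5100 24.2100 29.5800] k=[14 25 23 35]
t=14: x=[14.7700 24.0900 23.9800 34.1600] k=[19 19 28 35]
t=15: x=[19.0000 19.6300 27.8600 34.5100] k=[17 19 25 39]
t=16: x=[17.1400 19.2800 25.5600 38.0200] k=[21 17 30 41]
t=17: x=[20.7200 18.1900 29.8600 40.2300] k=[24 20 28 38]
t=18: x=[23.7200 20.8400 28.1400 37.3000] k=[19 24 28 36]
t=19: x=[19.3500 23.9300 28.2800 35.4400] k=[24 24 27 35]
t=20: x=[24.0000 24.2100 27.3500 34.4400] k=[28 22 27 32]
t=21: x=[27.5800 22.7700 27.0000 31.6500] k=[33 25 32 31]
t=22: x=[32.4400 26.0500 31.4400 31.0700] k=[30 21 33 27]
t=23: x=[29.3700 22.4700 31.7400 27.4200] k=[24 20 27 32]

0.2476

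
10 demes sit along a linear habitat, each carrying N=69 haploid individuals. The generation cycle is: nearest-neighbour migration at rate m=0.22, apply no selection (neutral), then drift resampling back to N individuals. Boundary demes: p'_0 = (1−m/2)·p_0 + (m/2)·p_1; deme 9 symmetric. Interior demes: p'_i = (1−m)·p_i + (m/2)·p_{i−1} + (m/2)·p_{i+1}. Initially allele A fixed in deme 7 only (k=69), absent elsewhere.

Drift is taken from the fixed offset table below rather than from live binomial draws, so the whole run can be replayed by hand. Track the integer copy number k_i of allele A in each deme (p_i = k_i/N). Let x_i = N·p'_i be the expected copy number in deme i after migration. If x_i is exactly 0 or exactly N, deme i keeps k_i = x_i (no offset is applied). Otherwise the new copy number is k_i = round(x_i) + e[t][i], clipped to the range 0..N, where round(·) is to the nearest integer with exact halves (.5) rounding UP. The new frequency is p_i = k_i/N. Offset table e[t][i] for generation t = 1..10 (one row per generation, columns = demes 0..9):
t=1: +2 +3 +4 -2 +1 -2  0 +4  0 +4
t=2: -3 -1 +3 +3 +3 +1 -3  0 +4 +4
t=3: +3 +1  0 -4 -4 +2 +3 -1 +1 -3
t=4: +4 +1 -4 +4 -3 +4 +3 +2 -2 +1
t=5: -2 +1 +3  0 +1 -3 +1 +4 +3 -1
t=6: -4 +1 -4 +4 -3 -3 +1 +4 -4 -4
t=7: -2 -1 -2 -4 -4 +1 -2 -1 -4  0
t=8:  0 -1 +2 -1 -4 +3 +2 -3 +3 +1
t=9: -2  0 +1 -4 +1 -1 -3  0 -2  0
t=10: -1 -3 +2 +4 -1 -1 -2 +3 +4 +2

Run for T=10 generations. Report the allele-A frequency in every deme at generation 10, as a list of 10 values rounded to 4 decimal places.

t=0: k=[0 0 0 0 0 0 0 69 0 0]
t=1: x=[0.0000 0.0000 0.0000 0.0000 0.0000 0.0000 7.5900 53.8200 7.5900 0.0000] k=[0 0 0 0 0 0 8 58 8 0]
t=2: x=[0.0000 0.0000 0.0000 0.0000 0.0000 0.8800 12.6200 47.0000 12.6200 0.8800] k=[0 0 0 0 0 2 10 47 17 5]
t=3: x=[0.0000 0.0000 0.0000 0.0000 0.2200 2.6600 13.1900 39.6300 18.9800 6.3200] k=[0 0 0 0 0 5 16 39 20 3]
t=4: x=[0.0000 0.0000 0.0000 0.0000 0.5500 5.6600 17.3200 34.3800 20.2200 4.8700] k=[0 0 0 0 0 10 20 36 18 6]
t=5: x=[0.0000 0.0000 0.0000 0.0000 1.1000 10.0000 20.6600 32.2600 18.6600 7.3200] k=[0 0 0 0 2 7 22 36 22 6]
t=6: x=[0.0000 0.0000 0.0000 0.2200 2.3300 8.1000 21.8900 32.9200 21.7800 7.7600] k=[0 0 0 4 0 5 23 37 18 4]
t=7: x=[0.0000 0.0000 0.4400 3.1200 0.9900 6.4300 22.5600 33.3700 18.5500 5.5400] k=[0 0 0 0 0 7 21 32 15 6]
t=8: x=[0.0000 0.0000 0.0000 0.0000 0.7700 7.7700 20.6700 28.9200 15.8800 6.9900] k=[0 0 0 0 0 11 23 26 19 8]
t=9: x=[0.0000 0.0000 0.0000 0.0000 1.2100 11.1100 22.0100 24.9000 18.5600 9.2100] k=[0 0 0 0 2 10 19 25 17 9]
t=10: x=[0.0000 0.0000 0.0000 0.2200 2.6600 10.1100 18.6700 23.4600 17.0000 9.8800] k=[0 0 0 4 2 9 17 26 21 12]

[0.0000, 0.0000, 0.0000, 0.0580, 0.0290, 0.1304, 0.2464, 0.3768, 0.3043, 0.1739]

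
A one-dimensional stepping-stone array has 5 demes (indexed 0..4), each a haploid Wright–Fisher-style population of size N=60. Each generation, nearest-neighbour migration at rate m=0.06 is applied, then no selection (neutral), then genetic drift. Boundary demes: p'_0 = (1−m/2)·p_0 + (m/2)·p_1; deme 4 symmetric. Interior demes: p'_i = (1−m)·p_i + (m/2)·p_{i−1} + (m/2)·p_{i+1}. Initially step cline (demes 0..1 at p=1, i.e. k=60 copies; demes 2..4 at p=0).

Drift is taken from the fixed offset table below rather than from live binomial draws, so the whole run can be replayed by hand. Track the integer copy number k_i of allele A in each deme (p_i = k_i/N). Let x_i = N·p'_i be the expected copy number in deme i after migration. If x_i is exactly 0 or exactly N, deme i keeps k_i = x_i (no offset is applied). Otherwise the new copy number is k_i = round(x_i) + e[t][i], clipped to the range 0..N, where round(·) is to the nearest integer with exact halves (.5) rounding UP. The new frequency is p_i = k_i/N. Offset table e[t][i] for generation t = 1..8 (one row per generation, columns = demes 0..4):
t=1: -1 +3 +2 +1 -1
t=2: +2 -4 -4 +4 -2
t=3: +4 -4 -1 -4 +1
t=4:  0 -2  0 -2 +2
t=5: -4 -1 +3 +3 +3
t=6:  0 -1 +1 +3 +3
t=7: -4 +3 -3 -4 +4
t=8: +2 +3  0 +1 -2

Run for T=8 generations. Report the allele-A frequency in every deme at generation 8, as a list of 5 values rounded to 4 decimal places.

[0.9000, 0.7667, 0.1500, 0.0667, 0.1833]

t=0: k=[60 60 0 0 0]
t=1: x=[60.0000 58.2000 1.8000 0.0000 0.0000] k=[60 60 4 0 0]
t=2: x=[60.0000 58.3200 5.5600 0.1200 0.0000] k=[60 54 2 4 0]
t=3: x=[59.8200 52.6200 3.6200 3.8200 0.1200] k=[60 49 3 0 1]
t=4: x=[59.6700 47.9500 4.2900 0.1200 0.9700] k=[60 46 4 0 3]
t=5: x=[59.5800 45.1600 5.1400 0.2100 2.9100] k=[56 44 8 3 6]
t=6: x=[55.6400 43.2800 8.9300 3.2400 5.9100] k=[56 42 10 6 9]
t=7: x=[55.5800 41.4600 10.8400 6.2100 8.9100] k=[52 44 8 2 13]
t=8: x=[51.7600 43.1600 8.9000 2.5100 12.6700] k=[54 46 9 4 11]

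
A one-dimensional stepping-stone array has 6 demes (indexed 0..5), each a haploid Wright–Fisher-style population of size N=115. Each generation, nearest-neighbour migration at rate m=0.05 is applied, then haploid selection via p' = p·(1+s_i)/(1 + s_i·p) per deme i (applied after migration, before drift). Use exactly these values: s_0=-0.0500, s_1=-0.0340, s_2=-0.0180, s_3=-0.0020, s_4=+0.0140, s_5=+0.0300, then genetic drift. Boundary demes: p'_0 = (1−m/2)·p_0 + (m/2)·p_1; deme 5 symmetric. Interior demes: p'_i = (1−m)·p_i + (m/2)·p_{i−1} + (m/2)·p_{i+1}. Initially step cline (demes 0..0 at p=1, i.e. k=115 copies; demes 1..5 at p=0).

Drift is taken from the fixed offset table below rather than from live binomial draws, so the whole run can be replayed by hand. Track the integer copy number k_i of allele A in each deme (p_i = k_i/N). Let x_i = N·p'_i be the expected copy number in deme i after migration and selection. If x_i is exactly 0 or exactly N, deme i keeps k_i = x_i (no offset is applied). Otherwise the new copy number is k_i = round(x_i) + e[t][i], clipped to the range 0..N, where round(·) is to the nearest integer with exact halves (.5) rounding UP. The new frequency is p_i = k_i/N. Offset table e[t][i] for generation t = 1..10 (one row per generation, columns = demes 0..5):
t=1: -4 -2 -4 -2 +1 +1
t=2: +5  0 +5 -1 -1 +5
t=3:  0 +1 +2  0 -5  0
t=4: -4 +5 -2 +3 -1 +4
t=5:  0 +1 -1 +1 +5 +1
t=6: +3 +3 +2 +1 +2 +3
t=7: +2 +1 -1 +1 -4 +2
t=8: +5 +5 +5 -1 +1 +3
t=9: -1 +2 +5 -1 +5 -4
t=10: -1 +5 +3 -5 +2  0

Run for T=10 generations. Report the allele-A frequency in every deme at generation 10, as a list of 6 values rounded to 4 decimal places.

[0.7826, 0.3130, 0.1565, 0.0000, 0.0957, 0.0348]

t=0: k=[115 0 0 0 0 0]
t=1: x=[111.9777 2.7796 0.0000 0.0000 0.0000 0.0000] k=[108 1 0 0 0 0]
t=2: x=[104.8607 3.5297 0.0246 0.0000 0.0000 0.0000] k=[110 4 5 0 0 0]
t=3: x=[106.9755 6.4608 4.7663 0.1248 0.0000 0.0000] k=[107 7 7 0 0 0]
t=4: x=[104.0002 9.2028 6.7093 0.1747 0.0000 0.0000] k=[100 14 5 3 0 0]
t=5: x=[97.0880 15.4563 5.0860 2.9692 0.0760 0.0000] k=[97 16 4 4 5 0]
t=6: x=[94.1125 17.2126 4.2254 4.0172 4.9150 0.1287] k=[97 20 6 5 7 3]
t=7: x=[94.2158 20.9752 6.2173 5.0653 6.9401 3.1904] k=[96 22 5 6 3 5]
t=8: x=[93.2601 22.7864 5.3565 5.8888 3.1675 5.0919] k=[98 28 10 5 4 8]
t=9: x=[95.4311 28.5511 10.1556 5.0903 4.1807 8.1203] k=[94 31 15 4 9 4]
t=10: x=[91.4798 31.3796 14.8880 4.3915 8.8631 4.2442] k=[90 36 18 0 11 4]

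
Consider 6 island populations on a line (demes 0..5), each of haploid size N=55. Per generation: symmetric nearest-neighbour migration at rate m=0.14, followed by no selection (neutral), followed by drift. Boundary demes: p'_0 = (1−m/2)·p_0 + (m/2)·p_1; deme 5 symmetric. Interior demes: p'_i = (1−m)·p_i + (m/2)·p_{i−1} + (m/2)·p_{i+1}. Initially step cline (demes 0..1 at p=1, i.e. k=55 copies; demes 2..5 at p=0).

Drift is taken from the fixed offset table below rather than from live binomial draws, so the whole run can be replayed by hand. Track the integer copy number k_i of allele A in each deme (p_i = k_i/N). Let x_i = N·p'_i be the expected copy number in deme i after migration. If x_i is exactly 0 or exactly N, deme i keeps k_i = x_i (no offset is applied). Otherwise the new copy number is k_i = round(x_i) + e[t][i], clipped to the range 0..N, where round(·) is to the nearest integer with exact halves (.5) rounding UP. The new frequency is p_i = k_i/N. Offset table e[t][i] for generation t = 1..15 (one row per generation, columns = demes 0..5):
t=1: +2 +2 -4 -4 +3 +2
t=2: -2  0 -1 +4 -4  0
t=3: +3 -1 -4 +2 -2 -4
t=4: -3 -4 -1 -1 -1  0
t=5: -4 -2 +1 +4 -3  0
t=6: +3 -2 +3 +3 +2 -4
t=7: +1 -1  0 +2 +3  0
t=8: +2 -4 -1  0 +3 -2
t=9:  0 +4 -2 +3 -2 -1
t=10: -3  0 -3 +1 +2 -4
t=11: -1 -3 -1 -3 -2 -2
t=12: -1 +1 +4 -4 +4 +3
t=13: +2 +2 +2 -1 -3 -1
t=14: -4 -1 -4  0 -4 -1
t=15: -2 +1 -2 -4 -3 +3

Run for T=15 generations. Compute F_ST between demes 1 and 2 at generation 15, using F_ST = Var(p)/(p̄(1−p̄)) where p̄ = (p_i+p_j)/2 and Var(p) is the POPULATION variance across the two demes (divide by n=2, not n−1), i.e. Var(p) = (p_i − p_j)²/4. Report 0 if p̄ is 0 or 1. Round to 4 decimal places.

0.1003

t=0: k=[55 55 0 0 0 0]
t=1: x=[55.0000 51.1500 3.8500 0.0000 0.0000 0.0000] k=[55 53 0 0 0 0]
t=2: x=[54.8600 49.4300 3.7100 0.0000 0.0000 0.0000] k=[53 49 3 0 0 0]
t=3: x=[52.7200 46.0600 6.0100 0.2100 0.0000 0.0000] k=[55 45 2 2 0 0]
t=4: x=[54.3000 42.6900 5.0100 1.8600 0.1400 0.0000] k=[51 39 4 1 0 0]
t=5: x=[50.1600 37.3900 6.2400 1.1400 0.0700 0.0000] k=[46 35 7 5 0 0]
t=6: x=[45.2300 33.8100 8.8200 4.7900 0.3500 0.0000] k=[48 32 12 8 2 0]
t=7: x=[46.8800 31.7200 13.1200 7.8600 2.2800 0.1400] k=[48 31 13 10 5 0]
t=8: x=[46.8100 30.9300 14.0500 9.8600 5.0000 0.3500] k=[49 27 13 10 8 0]
t=9: x=[47.4600 27.5600 13.7700 10.0700 7.5800 0.5600] k=[47 32 12 13 6 0]
t=10: x=[45.9500 31.6500 13.4700 12.4400 6.0700 0.4200] k=[43 32 10 13 8 0]
t=11: x=[42.2300 31.2300 11.7500 12.4400 7.7900 0.5600] k=[41 28 11 9 6 0]
t=12: x=[40.0900 27.7200 12.0500 8.9300 5.7900 0.4200] k=[39 29 16 5 10 3]
t=13: x=[38.3000 28.7900 16.1400 6.1200 9.1600 3.4900] k=[40 31 18 5 6 2]
t=14: x=[39.3700 30.7200 18.0000 5.9800 5.6500 2.2800] k=[35 30 14 6 2 1]
t=15: x=[34.6500 29.2300 14.5600 6.2800 2.2100 1.0700] k=[33 30 13 2 0 4]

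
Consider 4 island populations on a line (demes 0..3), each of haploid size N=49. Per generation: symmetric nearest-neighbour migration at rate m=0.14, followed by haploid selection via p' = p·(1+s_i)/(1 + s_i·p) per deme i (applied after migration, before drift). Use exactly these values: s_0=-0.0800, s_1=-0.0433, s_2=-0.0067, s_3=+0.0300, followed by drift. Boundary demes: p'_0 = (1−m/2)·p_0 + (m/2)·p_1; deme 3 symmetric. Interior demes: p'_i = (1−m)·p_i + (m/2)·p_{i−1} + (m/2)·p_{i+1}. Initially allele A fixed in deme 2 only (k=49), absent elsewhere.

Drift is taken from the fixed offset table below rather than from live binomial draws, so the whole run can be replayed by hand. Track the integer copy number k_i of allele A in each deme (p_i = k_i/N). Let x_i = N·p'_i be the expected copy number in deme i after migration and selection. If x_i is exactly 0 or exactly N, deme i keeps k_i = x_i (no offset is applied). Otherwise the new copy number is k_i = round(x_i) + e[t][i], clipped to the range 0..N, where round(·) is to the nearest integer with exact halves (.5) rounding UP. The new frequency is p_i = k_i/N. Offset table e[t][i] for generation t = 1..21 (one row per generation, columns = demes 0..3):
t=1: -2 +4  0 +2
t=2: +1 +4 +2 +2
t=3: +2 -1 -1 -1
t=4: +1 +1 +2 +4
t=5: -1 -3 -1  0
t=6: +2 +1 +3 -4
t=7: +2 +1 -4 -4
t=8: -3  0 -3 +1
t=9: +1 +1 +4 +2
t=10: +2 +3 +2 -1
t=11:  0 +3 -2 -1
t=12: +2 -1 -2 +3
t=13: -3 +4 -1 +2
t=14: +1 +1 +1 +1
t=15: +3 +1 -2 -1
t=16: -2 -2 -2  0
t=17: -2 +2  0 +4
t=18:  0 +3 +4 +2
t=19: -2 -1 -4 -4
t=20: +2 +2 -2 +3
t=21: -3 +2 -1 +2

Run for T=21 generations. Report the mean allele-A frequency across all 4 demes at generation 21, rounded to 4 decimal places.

t=0: k=[0 0 49 0]
t=1: x=[0.0000 3.2915 42.1002 3.5255] k=[0 7 42 6]
t=2: x=[0.4512 8.6404 36.9691 8.7301] k=[1 13 39 11]
t=3: x=[1.6979 13.5420 35.1533 13.2437] k=[4 13 34 12]
t=4: x=[4.2920 13.4047 30.9134 13.8315] k=[5 14 33 18]
t=5: x=[5.2277 14.2486 30.5427 19.3953] k=[4 11 30 19]
t=6: x=[4.1613 11.4471 27.8192 20.1196] k=[6 12 31 16]
t=7: x=[5.9690 12.4935 28.5399 17.3801] k=[8 13 25 13]
t=8: x=[7.7882 13.0616 23.2379 14.1354] k=[5 13 20 15]
t=9: x=[5.1621 12.5131 19.0816 15.6633] k=[6 14 23 18]
t=10: x=[6.1005 13.6302 21.9385 18.6905] k=[8 17 24 18]
t=11: x=[8.0531 16.3739 23.0079 18.7610] k=[8 19 21 18]
t=12: x=[8.1856 17.8646 20.5697 18.5495] k=[10 17 19 22]
t=13: x=[9.8190 16.1669 18.9918 22.1482] k=[7 20 18 24]
t=14: x=[7.3724 18.4382 18.4826 23.9418] k=[8 19 19 25]
t=15: x=[8.1856 17.7262 19.3412 24.9420] k=[11 19 17 24]
t=16: x=[10.8398 17.7954 17.5542 23.8717] k=[9 16 16 24]
t=17: x=[8.8682 15.0446 16.4864 23.8016] k=[7 17 16 28]
t=18: x=[7.1742 15.7532 16.8356 27.5172] k=[7 19 21 30]
t=19: x=[7.3063 17.7954 21.4089 29.7167] k=[5 17 17 26]
t=20: x=[5.4245 15.6842 17.5542 25.7314] k=[7 18 16 29]
t=21: x=[7.2402 16.6007 16.9753 28.4435] k=[4 19 16 30]

0.3520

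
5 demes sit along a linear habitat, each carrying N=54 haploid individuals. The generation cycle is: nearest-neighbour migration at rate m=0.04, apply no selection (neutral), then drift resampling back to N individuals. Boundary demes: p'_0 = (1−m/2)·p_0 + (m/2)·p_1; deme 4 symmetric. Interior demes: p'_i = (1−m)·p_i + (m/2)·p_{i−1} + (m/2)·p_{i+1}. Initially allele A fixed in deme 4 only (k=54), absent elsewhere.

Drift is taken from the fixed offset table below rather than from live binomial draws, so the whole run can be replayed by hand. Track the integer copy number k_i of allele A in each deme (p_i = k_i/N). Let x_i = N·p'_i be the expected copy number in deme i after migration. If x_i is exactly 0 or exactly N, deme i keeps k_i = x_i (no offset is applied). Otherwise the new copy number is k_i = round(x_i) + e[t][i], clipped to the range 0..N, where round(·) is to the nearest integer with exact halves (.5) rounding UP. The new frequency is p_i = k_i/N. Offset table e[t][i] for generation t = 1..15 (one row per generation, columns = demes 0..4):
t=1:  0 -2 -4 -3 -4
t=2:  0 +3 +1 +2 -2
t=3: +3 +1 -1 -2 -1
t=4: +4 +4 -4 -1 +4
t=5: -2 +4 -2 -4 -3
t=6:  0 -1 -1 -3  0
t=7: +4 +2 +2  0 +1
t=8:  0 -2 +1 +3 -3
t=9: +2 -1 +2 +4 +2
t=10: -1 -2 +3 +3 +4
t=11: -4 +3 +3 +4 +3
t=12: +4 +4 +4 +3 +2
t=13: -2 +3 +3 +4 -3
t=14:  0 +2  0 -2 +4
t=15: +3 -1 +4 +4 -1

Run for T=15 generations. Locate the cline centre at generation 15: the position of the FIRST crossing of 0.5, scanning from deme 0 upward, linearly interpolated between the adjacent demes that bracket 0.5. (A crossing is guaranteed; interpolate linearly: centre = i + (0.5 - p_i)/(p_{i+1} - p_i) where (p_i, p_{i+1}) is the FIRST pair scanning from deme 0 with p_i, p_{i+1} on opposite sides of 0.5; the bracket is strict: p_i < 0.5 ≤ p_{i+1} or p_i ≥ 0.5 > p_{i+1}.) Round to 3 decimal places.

3.053

t=0: k=[0 0 0 0 54]
t=1: x=[0.0000 0.0000 0.0000 1.0800 52.9200] k=[0 0 0 0 49]
t=2: x=[0.0000 0.0000 0.0000 0.9800 48.0200] k=[0 0 0 3 46]
t=3: x=[0.0000 0.0000 0.0600 3.8000 45.1400] k=[0 0 0 2 44]
t=4: x=[0.0000 0.0000 0.0400 2.8000 43.1600] k=[0 0 0 2 47]
t=5: x=[0.0000 0.0000 0.0400 2.8600 46.1000] k=[0 0 0 0 43]
t=6: x=[0.0000 0.0000 0.0000 0.8600 42.1400] k=[0 0 0 0 42]
t=7: x=[0.0000 0.0000 0.0000 0.8400 41.1600] k=[0 0 0 1 42]
t=8: x=[0.0000 0.0000 0.0200 1.8000 41.1800] k=[0 0 1 5 38]
t=9: x=[0.0000 0.0200 1.0600 5.5800 37.3400] k=[0 0 3 10 39]
t=10: x=[0.0000 0.0600 3.0800 10.4400 38.4200] k=[0 0 6 13 42]
t=11: x=[0.0000 0.1200 6.0200 13.4400 41.4200] k=[0 3 9 17 44]
t=12: x=[0.0600 3.0600 9.0400 17.3800 43.4600] k=[4 7 13 20 45]
t=13: x=[4.0600 7.0600 13.0200 20.3600 44.5000] k=[2 10 16 24 42]
t=14: x=[2.1600 9.9600 16.0400 24.2000 41.6400] k=[2 12 16 22 46]
t=15: x=[2.2000 11.8800 16.0400 22.3600 45.5200] k=[5 11 20 26 45]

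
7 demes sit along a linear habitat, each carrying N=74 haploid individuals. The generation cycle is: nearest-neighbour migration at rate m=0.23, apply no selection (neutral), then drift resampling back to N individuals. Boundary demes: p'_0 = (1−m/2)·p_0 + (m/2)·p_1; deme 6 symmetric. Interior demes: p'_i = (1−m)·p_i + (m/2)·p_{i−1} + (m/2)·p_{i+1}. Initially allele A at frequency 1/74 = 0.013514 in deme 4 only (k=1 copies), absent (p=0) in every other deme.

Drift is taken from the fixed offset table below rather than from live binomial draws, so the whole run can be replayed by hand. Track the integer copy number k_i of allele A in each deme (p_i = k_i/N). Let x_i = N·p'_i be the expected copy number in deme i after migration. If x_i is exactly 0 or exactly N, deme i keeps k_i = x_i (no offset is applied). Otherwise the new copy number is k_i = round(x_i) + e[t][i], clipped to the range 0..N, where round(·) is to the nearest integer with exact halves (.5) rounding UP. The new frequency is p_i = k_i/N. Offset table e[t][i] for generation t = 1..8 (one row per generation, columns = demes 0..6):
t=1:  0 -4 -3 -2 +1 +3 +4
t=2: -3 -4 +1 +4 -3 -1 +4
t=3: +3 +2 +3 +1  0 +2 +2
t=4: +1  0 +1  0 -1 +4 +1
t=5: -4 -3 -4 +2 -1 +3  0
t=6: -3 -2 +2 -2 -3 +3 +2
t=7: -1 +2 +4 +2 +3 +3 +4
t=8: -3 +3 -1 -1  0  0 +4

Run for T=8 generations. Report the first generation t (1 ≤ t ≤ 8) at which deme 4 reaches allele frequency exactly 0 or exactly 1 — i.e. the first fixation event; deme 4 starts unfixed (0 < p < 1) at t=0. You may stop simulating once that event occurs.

t=0: k=[0 0 0 0 1 0 0]
t=1: x=[0.0000 0.0000 0.0000 0.1150 0.7700 0.1150 0.0000] k=[0 0 0 0 2 3 0]
t=2: x=[0.0000 0.0000 0.0000 0.2300 1.8850 2.5400 0.3450] k=[0 0 0 4 0 2 4]

2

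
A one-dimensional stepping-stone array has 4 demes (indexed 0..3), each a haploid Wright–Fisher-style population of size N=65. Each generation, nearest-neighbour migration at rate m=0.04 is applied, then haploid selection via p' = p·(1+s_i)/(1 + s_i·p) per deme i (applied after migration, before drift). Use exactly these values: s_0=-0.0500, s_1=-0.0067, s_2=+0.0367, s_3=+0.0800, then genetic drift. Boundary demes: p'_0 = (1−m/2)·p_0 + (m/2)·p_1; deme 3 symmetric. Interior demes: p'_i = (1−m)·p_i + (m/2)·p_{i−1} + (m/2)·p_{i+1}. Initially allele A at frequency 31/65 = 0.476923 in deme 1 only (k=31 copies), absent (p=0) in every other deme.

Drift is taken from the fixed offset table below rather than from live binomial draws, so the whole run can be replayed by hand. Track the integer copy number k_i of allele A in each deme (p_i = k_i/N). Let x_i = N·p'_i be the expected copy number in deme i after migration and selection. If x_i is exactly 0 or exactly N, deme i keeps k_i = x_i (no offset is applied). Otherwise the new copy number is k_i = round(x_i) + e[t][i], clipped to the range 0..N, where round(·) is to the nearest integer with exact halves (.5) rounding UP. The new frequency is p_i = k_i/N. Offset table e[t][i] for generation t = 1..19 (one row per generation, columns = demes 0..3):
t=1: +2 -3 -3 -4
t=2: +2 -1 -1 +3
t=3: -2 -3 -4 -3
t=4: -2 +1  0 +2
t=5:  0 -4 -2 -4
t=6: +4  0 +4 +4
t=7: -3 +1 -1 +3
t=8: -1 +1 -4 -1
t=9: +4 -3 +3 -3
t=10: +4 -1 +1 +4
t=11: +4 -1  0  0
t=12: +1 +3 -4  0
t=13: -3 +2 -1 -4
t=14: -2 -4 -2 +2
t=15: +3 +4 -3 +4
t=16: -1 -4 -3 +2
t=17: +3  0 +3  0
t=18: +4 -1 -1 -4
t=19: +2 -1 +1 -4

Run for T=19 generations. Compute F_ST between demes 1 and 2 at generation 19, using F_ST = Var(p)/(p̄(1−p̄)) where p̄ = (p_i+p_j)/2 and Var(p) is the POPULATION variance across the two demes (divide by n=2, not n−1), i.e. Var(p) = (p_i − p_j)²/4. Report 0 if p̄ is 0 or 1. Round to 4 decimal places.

t=0: k=[0 31 0 0]
t=1: x=[0.5893 29.6516 0.6425 0.0000] k=[3 27 0 0]
t=2: x=[3.3149 25.8752 0.5596 0.0000] k=[5 25 0 0]
t=3: x=[5.1514 23.9981 0.5182 0.0000] k=[3 21 0 0]
t=4: x=[3.2003 20.1265 0.4353 0.0000] k=[1 21 0 0]
t=5: x=[1.3314 20.0866 0.4353 0.0000] k=[1 16 0 0]
t=6: x=[1.2362 15.3012 0.3317 0.0000] k=[5 15 4 0]
t=7: x=[4.9598 14.5041 4.2819 0.0864] k=[2 16 3 3]
t=8: x=[2.1698 15.3809 3.3734 3.2281] k=[1 16 0 2]
t=9: x=[1.2362 15.3012 0.3731 2.1117] k=[5 12 3 0]
t=10: x=[4.9024 11.6157 3.2288 0.0648] k=[9 11 4 4]
t=11: x=[8.6481 10.7595 4.2819 4.2988] k=[13 10 4 4]
t=12: x=[12.4166 9.8835 4.2613 4.2988] k=[13 13 0 4]
t=13: x=[12.4747 12.6713 0.3524 4.2133] k=[9 15 0 0]
t=14: x=[8.7252 14.5041 0.3110 0.0000] k=[7 11 0 0]
t=15: x=[6.7628 10.6400 0.2280 0.0000] k=[10 15 0 0]
t=16: x=[9.6701 14.5240 0.3110 0.0000] k=[9 11 0 0]
t=17: x=[8.6481 10.6799 0.2280 0.0000] k=[12 11 3 0]
t=18: x=[11.4869 10.7993 3.2082 0.0648] k=[15 10 2 0]
t=19: x=[14.3191 9.8835 2.1952 0.0432] k=[16 9 3 0]

0.0254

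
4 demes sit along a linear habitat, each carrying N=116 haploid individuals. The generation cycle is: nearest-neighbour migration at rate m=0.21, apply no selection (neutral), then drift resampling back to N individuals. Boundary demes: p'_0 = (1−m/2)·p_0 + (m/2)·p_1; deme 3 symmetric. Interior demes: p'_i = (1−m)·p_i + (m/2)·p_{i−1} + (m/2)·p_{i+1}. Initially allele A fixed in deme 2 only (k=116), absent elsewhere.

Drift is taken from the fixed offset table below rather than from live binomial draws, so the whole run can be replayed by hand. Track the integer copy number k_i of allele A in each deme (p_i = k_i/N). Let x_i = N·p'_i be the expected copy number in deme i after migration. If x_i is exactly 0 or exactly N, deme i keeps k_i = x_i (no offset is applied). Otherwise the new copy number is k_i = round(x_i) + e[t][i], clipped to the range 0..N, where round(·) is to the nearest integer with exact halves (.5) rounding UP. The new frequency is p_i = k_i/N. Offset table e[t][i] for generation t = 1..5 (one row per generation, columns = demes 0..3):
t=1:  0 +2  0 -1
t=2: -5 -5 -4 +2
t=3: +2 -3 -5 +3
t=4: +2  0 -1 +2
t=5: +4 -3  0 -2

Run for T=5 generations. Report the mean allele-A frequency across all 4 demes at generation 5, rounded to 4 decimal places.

t=0: k=[0 0 116 0]
t=1: x=[0.0000 12.1800 91.6400 12.1800] k=[0 14 92 11]
t=2: x=[1.4700 20.7200 75.3050 19.5050] k=[0 16 71 22]
t=3: x=[1.6800 20.0950 60.0800 27.1450] k=[4 17 55 30]
t=4: x=[5.3650 19.6250 48.3850 32.6250] k=[7 20 47 35]
t=5: x=[8.3650 21.4700 42.9050 36.2600] k=[12 18 43 34]

0.2306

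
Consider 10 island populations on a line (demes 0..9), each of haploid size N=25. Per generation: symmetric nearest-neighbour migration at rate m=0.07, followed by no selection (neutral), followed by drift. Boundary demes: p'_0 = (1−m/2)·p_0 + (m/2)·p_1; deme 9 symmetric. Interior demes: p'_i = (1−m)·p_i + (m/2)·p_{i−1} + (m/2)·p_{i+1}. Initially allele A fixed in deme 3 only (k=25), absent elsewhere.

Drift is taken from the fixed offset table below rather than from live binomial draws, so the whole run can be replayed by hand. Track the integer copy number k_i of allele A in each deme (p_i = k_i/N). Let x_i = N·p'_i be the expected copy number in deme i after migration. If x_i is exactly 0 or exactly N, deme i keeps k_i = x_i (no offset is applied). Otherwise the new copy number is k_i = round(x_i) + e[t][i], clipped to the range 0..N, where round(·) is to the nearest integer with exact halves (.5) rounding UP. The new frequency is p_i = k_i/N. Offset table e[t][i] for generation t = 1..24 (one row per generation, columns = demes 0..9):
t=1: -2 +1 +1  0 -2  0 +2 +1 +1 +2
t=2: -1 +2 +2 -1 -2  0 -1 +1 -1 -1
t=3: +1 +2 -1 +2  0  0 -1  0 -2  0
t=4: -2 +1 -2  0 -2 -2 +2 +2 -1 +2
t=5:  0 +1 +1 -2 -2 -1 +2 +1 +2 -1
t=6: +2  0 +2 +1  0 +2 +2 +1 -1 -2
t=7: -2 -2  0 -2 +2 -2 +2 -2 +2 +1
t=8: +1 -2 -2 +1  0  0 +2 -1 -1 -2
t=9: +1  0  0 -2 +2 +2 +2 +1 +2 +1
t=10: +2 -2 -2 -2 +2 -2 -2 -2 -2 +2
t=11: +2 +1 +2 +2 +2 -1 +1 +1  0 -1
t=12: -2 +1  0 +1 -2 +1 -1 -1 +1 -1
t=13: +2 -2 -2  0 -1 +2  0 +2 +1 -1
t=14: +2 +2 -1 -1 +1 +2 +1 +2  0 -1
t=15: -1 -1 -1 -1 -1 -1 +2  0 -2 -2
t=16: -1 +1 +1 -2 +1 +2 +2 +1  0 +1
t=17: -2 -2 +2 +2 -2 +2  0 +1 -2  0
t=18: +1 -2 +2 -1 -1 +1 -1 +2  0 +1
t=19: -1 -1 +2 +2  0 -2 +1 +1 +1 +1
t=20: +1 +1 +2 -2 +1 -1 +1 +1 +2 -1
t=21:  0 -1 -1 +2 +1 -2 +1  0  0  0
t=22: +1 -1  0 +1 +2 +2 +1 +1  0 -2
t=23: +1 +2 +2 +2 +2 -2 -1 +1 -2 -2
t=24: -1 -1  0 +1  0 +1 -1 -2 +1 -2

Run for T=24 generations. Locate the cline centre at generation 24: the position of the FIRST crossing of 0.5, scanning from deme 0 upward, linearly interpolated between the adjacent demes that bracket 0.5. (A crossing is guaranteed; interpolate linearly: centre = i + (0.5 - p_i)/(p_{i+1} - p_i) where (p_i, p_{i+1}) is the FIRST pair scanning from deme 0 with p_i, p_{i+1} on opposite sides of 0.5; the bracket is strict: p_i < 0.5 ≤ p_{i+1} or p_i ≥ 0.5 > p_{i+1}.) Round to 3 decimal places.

t=0: k=[0 0 0 25 0 0 0 0 0 0]
t=1: x=[0.0000 0.0000 0.8750 23.2500 0.8750 0.0000 0.0000 0.0000 0.0000 0.0000] k=[0 0 2 23 0 0 0 0 0 0]
t=2: x=[0.0000 0.0700 2.6650 21.4600 0.8050 0.0000 0.0000 0.0000 0.0000 0.0000] k=[0 2 5 20 0 0 0 0 0 0]
t=3: x=[0.0700 2.0350 5.4200 18.7750 0.7000 0.0000 0.0000 0.0000 0.0000 0.0000] k=[1 4 4 21 1 0 0 0 0 0]
t=4: x=[1.1050 3.8950 4.5950 19.7050 1.6650 0.0350 0.0000 0.0000 0.0000 0.0000] k=[0 5 3 20 0 0 0 0 0 0]
t=5: x=[0.1750 4.7550 3.6650 18.7050 0.7000 0.0000 0.0000 0.0000 0.0000 0.0000] k=[0 6 5 17 0 0 0 0 0 0]
t=6: x=[0.2100 5.7550 5.4550 15.9850 0.5950 0.0000 0.0000 0.0000 0.0000 0.0000] k=[2 6 7 17 1 0 0 0 0 0]
t=7: x=[2.1400 5.8950 7.3150 16.0900 1.5250 0.0350 0.0000 0.0000 0.0000 0.0000] k=[0 4 7 14 4 0 0 0 0 0]
t=8: x=[0.1400 3.9650 7.1400 13.4050 4.2100 0.1400 0.0000 0.0000 0.0000 0.0000] k=[1 2 5 14 4 0 0 0 0 0]
t=9: x=[1.0350 2.0700 5.2100 13.3350 4.2100 0.1400 0.0000 0.0000 0.0000 0.0000] k=[2 2 5 11 6 2 0 0 0 0]
t=10: x=[2.0000 2.1050 5.1050 10.6150 6.0350 2.0700 0.0700 0.0000 0.0000 0.0000] k=[4 0 3 9 8 0 0 0 0 0]
t=11: x=[3.8600 0.2450 3.1050 8.7550 7.7550 0.2800 0.0000 0.0000 0.0000 0.0000] k=[6 1 5 11 10 0 0 0 0 0]
t=12: x=[5.8250 1.3150 5.0700 10.7550 9.6850 0.3500 0.0000 0.0000 0.0000 0.0000] k=[4 2 5 12 8 1 0 0 0 0]
t=13: x=[3.9300 2.1750 5.1400 11.6150 7.8950 1.2100 0.0350 0.0000 0.0000 0.0000] k=[6 0 3 12 7 3 0 0 0 0]
t=14: x=[5.7900 0.3150 3.2100 11.5100 7.0350 3.0350 0.1050 0.0000 0.0000 0.0000] k=[8 2 2 11 8 5 1 0 0 0]
t=15: x=[7.7900 2.2100 2.3150 10.5800 8.0000 4.9650 1.1050 0.0350 0.0000 0.0000] k=[7 1 1 10 7 4 3 0 0 0]
t=16: x=[6.7900 1.2100 1.3150 9.5800 7.0000 4.0700 2.9300 0.1050 0.0000 0.0000] k=[6 2 2 8 8 6 5 1 0 0]
t=17: x=[5.8600 2.1400 2.2100 7.7900 7.9300 6.0350 4.8950 1.1050 0.0350 0.0000] k=[4 0 4 10 6 8 5 2 0 0]
t=18: x=[3.8600 0.2800 4.0700 9.6500 6.2100 7.8250 5.0000 2.0350 0.0700 0.0000] k=[5 0 6 9 5 9 4 4 0 0]
t=19: x=[4.8250 0.3850 5.8950 8.7550 5.2800 8.6850 4.1750 3.8600 0.1400 0.0000] k=[4 0 8 11 5 7 5 5 1 0]
t=20: x=[3.8600 0.4200 7.8250 10.6850 5.2800 6.8600 5.0700 4.8600 1.1050 0.0350] k=[5 1 10 9 6 6 6 6 3 0]
t=21: x=[4.8600 1.4550 9.6500 8.9300 6.1050 6.0000 6.0000 5.8950 3.0000 0.1050] k=[5 0 9 11 7 4 7 6 3 0]
t=22: x=[4.8250 0.4900 8.7550 10.7900 7.0350 4.2100 6.8600 5.9300 3.0000 0.1050] k=[6 0 9 12 9 6 8 7 3 0]
t=23: x=[5.7900 0.5250 8.7900 11.7900 9.0000 6.1750 7.8950 6.8950 3.0350 0.1050] k=[7 3 11 14 11 4 7 8 1 0]
t=24: x=[6.8600 3.4200 10.8250 13.7900 10.8600 4.3500 6.9300 7.7200 1.2100 0.0350] k=[6 2 11 15 11 5 6 6 2 0]

2.375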